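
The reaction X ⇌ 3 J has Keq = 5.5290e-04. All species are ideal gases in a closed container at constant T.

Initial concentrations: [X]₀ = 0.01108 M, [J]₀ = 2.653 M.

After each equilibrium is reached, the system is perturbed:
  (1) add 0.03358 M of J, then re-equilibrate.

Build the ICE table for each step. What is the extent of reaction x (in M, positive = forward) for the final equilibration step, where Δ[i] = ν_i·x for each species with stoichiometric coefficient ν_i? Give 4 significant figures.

x = -0.01108 M

Q₀ = 1685 vs Keq = 5.5290e-04 ⇒ Q>K, reverse
Step 1:
                    X           J
  init        0.01108       2.653
  Δ            0.8582      -2.575
  eq           0.8693     0.07833
  solve Keq expr → x = -0.8582; check Q = 5.5290e-04
Then add 0.03358 M of J.
Step 2:
                    X           J
  init         0.8693      0.1119
  Δ           0.01108    -0.03325
  eq           0.8804     0.07866
  solve Keq expr → x = -0.01108; check Q = 5.5290e-04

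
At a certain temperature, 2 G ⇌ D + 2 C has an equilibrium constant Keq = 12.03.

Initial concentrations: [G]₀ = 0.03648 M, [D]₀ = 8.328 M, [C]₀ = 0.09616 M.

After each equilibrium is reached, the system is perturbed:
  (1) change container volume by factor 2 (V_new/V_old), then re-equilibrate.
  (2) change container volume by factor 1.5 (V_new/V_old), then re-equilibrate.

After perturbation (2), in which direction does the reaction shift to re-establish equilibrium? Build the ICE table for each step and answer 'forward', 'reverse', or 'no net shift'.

Q₀ = 57.87 vs Keq = 12.03 ⇒ Q>K, reverse
Step 1:
                   G          D          C
  Initial    0.03648      8.328    0.09616
  Change     0.02374   -0.01187   -0.02374
  Equil      0.06022      8.316    0.07242
  solve Keq expr → x = -0.01187; check Q = 12.03
Then change container volume by factor 2 (V_new/V_old).
Step 2:
                   G          D          C
  Initial    0.03011      4.158    0.03621
  Change   -0.005548   0.002774   0.005548
  Equil      0.02456      4.161    0.04176
  solve Keq expr → x = 0.002774; check Q = 12.03
Then change container volume by factor 1.5 (V_new/V_old).
Step 3:
                   G          D          C
  Initial    0.01637      2.774    0.02784
  Change   -0.002028   0.001014   0.002028
  Equil      0.01435      2.775    0.02987
  solve Keq expr → x = 0.001014; check Q = 12.03

Direction: forward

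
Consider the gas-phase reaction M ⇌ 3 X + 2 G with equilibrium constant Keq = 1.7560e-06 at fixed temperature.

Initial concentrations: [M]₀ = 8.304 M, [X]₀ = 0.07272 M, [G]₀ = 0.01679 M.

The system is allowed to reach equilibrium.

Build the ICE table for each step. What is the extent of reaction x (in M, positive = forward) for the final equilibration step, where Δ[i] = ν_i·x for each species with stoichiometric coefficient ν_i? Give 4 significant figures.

x = 0.02509 M

Q₀ = 1.3055e-08 vs Keq = 1.7560e-06 ⇒ Q<K, forward
Step 1:
                    M           X           G
  Initial       8.304     0.07272     0.01679
  Change     -0.02509     0.07527     0.05018
  Equil         8.279       0.148     0.06697
  solve Keq expr → x = 0.02509; check Q = 1.7560e-06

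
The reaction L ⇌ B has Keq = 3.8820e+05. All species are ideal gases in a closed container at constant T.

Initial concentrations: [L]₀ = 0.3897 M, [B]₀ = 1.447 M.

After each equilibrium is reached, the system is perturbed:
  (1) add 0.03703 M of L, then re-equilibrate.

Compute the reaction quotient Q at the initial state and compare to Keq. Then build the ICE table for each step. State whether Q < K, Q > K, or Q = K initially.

Q₀ = 3.713; Q < K (proceeds forward)

Q₀ = 3.713 vs Keq = 3.8820e+05 ⇒ Q<K, forward
Step 1:
                    L           B
  Initial      0.3897       1.447
  Change      -0.3897      0.3897
  Equil    4.7313e-06       1.837
  solve Keq expr → x = 0.3897; check Q = 3.8820e+05
Then add 0.03703 M of L.
Step 2:
                    L           B
  Initial     0.03703       1.837
  Change     -0.03703     0.03703
  Equil    4.8267e-06       1.874
  solve Keq expr → x = 0.03703; check Q = 3.8820e+05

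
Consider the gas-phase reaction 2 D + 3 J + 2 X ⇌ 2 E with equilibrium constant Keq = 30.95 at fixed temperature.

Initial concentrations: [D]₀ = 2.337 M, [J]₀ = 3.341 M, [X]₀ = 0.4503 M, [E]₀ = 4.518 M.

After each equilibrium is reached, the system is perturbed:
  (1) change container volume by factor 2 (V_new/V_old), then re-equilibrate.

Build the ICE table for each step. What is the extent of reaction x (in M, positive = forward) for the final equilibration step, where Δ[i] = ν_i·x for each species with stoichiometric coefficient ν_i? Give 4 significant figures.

x = -0.06705 M

Q₀ = 0.4942 vs Keq = 30.95 ⇒ Q<K, forward
Step 1:
                   D          J          X          E
  I            2.337      3.341     0.4503      4.518
  C          -0.3562    -0.5343    -0.3562     0.3562
  E            1.981      2.807    0.09407      4.874
  solve Keq expr → x = 0.1781; check Q = 30.95
Then change container volume by factor 2 (V_new/V_old).
Step 2:
                   D          J          X          E
  I           0.9904      1.403    0.04704      2.437
  C           0.1341     0.2012     0.1341    -0.1341
  E            1.124      1.604     0.1811      2.303
  solve Keq expr → x = -0.06705; check Q = 30.95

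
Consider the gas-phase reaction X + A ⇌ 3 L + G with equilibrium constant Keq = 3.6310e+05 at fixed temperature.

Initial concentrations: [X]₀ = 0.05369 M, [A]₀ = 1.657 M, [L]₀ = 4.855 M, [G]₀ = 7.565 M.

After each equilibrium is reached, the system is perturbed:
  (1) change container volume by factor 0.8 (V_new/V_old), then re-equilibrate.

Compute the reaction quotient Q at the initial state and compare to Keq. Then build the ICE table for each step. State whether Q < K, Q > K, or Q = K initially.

Q₀ = 9731 vs Keq = 3.6310e+05 ⇒ Q<K, forward
Step 1:
                   X          A          L          G
  init       0.05369      1.657      4.855      7.565
  Δ         -0.05205   -0.05205     0.1561    0.05205
  eq        0.001645      1.605      5.011      7.617
  solve Keq expr → x = 0.05205; check Q = 3.6310e+05
Then change container volume by factor 0.8 (V_new/V_old).
Step 2:
                   X          A          L          G
  init      0.002056      2.006      6.264      9.521
  Δ         0.001149   0.001149  -0.003447  -0.001149
  eq        0.003205      2.007       6.26       9.52
  solve Keq expr → x = -0.001149; check Q = 3.6310e+05

Q₀ = 9731; Q < K (proceeds forward)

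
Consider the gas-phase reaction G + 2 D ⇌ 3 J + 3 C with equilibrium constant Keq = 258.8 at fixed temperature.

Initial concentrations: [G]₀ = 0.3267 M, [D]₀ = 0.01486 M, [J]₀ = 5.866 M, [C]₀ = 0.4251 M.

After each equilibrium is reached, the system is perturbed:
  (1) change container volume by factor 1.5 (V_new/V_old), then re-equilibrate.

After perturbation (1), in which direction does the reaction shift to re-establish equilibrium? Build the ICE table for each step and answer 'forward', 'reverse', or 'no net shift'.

Direction: forward

Q₀ = 2.1494e+05 vs Keq = 258.8 ⇒ Q>K, reverse
Step 1:
                  G         D         J         C
  init       0.3267   0.01486     5.866    0.4251
  Δ         0.06561    0.1312   -0.1968   -0.1968
  eq         0.3923    0.1461     5.669    0.2283
  solve Keq expr → x = -0.06561; check Q = 258.8
Then change container volume by factor 1.5 (V_new/V_old).
Step 2:
                  G         D         J         C
  init       0.2615   0.09739     3.779    0.1522
  Δ        -0.01143  -0.02286   0.03429   0.03429
  eq         0.2501   0.07453     3.814    0.1865
  solve Keq expr → x = 0.01143; check Q = 258.8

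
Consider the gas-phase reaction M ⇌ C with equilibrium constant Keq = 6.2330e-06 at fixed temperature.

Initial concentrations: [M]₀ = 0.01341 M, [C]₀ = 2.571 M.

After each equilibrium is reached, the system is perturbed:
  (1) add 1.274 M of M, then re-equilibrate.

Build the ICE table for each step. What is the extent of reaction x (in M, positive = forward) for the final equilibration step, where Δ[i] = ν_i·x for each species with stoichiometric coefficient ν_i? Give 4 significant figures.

Q₀ = 191.7 vs Keq = 6.2330e-06 ⇒ Q>K, reverse
Step 1:
                    M           C
  Initial     0.01341       2.571
  Change        2.571      -2.571
  Equil         2.584  1.6109e-05
  solve Keq expr → x = -2.571; check Q = 6.2330e-06
Then add 1.274 M of M.
Step 2:
                    M           C
  Initial       3.858  1.6109e-05
  Change  -7.9408e-06  7.9408e-06
  Equil         3.858  2.4049e-05
  solve Keq expr → x = 7.9408e-06; check Q = 6.2330e-06

x = 7.9408e-06 M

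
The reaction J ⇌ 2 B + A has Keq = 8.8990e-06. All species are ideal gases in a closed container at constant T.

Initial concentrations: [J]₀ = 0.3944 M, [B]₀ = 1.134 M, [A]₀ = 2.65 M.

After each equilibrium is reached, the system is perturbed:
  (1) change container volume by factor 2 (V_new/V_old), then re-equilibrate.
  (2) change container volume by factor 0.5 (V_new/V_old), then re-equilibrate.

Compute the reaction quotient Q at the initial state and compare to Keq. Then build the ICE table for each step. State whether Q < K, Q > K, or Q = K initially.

Q₀ = 8.64 vs Keq = 8.8990e-06 ⇒ Q>K, reverse
Step 1:
                    J           B           A
  Initial      0.3944       1.134        2.65
  Change        0.566      -1.132      -0.566
  Equil        0.9604    0.002025       2.084
  solve Keq expr → x = -0.566; check Q = 8.8990e-06
Then change container volume by factor 2 (V_new/V_old).
Step 2:
                    J           B           A
  Initial      0.4802    0.001013       1.042
  Change  -5.0549e-04    0.001011  5.0549e-04
  Equil        0.4797    0.002024       1.043
  solve Keq expr → x = 5.0549e-04; check Q = 8.8990e-06
Then change container volume by factor 0.5 (V_new/V_old).
Step 3:
                    J           B           A
  Initial      0.9594    0.004047       2.085
  Change     0.001011   -0.002022   -0.001011
  Equil        0.9604    0.002025       2.084
  solve Keq expr → x = -0.001011; check Q = 8.8990e-06

Q₀ = 8.64; Q > K (proceeds reverse)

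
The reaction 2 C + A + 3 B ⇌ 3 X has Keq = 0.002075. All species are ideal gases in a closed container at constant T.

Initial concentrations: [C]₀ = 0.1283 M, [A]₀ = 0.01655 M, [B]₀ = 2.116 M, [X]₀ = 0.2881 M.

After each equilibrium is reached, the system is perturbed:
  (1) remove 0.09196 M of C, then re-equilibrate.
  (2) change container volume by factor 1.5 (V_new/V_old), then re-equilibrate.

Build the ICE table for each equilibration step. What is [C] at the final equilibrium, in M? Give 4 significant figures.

Q₀ = 9.265 vs Keq = 0.002075 ⇒ Q>K, reverse
Step 1:
                   C          A          B          X
  I           0.1283    0.01655      2.116     0.2881
  C           0.1532    0.07661     0.2298    -0.2298
  E           0.2815    0.09316      2.346    0.05826
  solve Keq expr → x = -0.07661; check Q = 0.002075
Then remove 0.09196 M of C.
Step 2:
                   C          A          B          X
  I           0.1896    0.09316      2.346    0.05826
  C         0.007641    0.00382    0.01146   -0.01146
  E           0.1972    0.09698      2.357     0.0468
  solve Keq expr → x = -0.00382; check Q = 0.002075
Then change container volume by factor 1.5 (V_new/V_old).
Step 3:
                   C          A          B          X
  I           0.1315    0.06466      1.572     0.0312
  C         0.006191   0.003096   0.009287  -0.009287
  E           0.1377    0.06775      1.581    0.02191
  solve Keq expr → x = -0.003096; check Q = 0.002075

[C]_eq = 0.1377 M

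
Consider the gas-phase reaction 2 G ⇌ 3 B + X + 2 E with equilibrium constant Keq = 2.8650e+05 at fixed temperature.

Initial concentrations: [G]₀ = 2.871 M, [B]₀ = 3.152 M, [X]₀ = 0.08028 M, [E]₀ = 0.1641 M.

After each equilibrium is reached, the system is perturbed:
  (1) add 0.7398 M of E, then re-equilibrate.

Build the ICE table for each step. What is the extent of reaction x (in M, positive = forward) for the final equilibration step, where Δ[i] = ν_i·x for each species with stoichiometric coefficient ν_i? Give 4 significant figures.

x = -0.01455 M

Q₀ = 0.008213 vs Keq = 2.8650e+05 ⇒ Q<K, forward
Step 1:
                  G         B         X         E
  Initial     2.871     3.152   0.08028    0.1641
  Change     -2.743     4.114     1.371     2.743
  Equil      0.1282     7.266     1.452     2.907
  solve Keq expr → x = 1.371; check Q = 2.8650e+05
Then add 0.7398 M of E.
Step 2:
                  G         B         X         E
  Initial    0.1282     7.266     1.452     3.647
  Change    0.02911  -0.04366  -0.01455  -0.02911
  Equil      0.1573     7.223     1.437     3.618
  solve Keq expr → x = -0.01455; check Q = 2.8650e+05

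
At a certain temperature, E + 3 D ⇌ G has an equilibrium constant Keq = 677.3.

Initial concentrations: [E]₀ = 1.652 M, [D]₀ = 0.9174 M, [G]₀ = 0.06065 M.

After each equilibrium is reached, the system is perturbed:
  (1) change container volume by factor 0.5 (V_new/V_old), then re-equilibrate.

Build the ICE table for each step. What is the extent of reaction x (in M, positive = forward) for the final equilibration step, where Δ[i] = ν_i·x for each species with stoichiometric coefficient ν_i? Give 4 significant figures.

x = 0.02357 M

Q₀ = 0.04755 vs Keq = 677.3 ⇒ Q<K, forward
Step 1:
                   E          D          G
  Initial      1.652     0.9174    0.06065
  Change     -0.2819    -0.8457     0.2819
  Equil         1.37    0.07173     0.3425
  solve Keq expr → x = 0.2819; check Q = 677.3
Then change container volume by factor 0.5 (V_new/V_old).
Step 2:
                   E          D          G
  Initial       2.74     0.1435     0.6851
  Change    -0.02357   -0.07071    0.02357
  Equil        2.717    0.07276     0.7086
  solve Keq expr → x = 0.02357; check Q = 677.3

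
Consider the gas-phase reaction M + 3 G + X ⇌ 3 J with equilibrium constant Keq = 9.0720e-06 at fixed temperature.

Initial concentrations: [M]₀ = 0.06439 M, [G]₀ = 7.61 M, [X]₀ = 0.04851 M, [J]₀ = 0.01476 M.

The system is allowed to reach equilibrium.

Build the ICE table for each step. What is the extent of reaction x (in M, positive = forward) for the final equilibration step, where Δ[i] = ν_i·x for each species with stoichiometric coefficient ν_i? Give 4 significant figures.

Q₀ = 2.3359e-06 vs Keq = 9.0720e-06 ⇒ Q<K, forward
Step 1:
                  M         G         X         J
  I         0.06439      7.61   0.04851   0.01476
  C       -0.002565 -0.007695 -0.002565  0.007695
  E         0.06182     7.602   0.04594   0.02246
  solve Keq expr → x = 0.002565; check Q = 9.0720e-06

x = 0.002565 M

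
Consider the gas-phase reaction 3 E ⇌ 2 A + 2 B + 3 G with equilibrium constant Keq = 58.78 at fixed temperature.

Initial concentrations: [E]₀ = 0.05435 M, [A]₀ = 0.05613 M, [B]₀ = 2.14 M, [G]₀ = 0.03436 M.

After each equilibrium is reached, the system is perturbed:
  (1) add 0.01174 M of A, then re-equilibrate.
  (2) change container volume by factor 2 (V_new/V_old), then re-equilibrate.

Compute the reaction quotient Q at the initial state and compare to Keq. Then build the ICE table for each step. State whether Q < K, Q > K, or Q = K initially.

Q₀ = 0.003646 vs Keq = 58.78 ⇒ Q<K, forward
Step 1:
                    E           A           B           G
  init        0.05435     0.05613        2.14     0.03436
  Δ          -0.04739     0.03159     0.03159     0.04739
  eq         0.006961     0.08772       2.172     0.08175
  solve Keq expr → x = 0.0158; check Q = 58.78
Then add 0.01174 M of A.
Step 2:
                    E           A           B           G
  init       0.006961     0.09946       2.172     0.08175
  Δ        5.3910e-04 -3.5940e-04 -3.5940e-04 -5.3910e-04
  eq           0.0075      0.0991       2.171     0.08121
  solve Keq expr → x = -1.7970e-04; check Q = 58.78
Then change container volume by factor 2 (V_new/V_old).
Step 3:
                    E           A           B           G
  init        0.00375     0.04955       1.086      0.0406
  Δ         -0.002151    0.001434    0.001434    0.002151
  eq         0.001599     0.05099       1.087     0.04276
  solve Keq expr → x = 7.1715e-04; check Q = 58.78

Q₀ = 0.003646; Q < K (proceeds forward)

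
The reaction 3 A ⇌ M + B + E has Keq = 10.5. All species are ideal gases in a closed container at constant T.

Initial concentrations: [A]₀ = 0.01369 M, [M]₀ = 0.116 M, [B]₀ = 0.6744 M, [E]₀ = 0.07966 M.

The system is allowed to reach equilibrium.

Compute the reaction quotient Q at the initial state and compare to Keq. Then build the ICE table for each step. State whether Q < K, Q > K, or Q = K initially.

Q₀ = 2429; Q > K (proceeds reverse)

Q₀ = 2429 vs Keq = 10.5 ⇒ Q>K, reverse
Step 1:
                    A           M           B           E
  init        0.01369       0.116      0.6744     0.07966
  Δ           0.05775    -0.01925    -0.01925    -0.01925
  eq          0.07144     0.09675      0.6551     0.06041
  solve Keq expr → x = -0.01925; check Q = 10.5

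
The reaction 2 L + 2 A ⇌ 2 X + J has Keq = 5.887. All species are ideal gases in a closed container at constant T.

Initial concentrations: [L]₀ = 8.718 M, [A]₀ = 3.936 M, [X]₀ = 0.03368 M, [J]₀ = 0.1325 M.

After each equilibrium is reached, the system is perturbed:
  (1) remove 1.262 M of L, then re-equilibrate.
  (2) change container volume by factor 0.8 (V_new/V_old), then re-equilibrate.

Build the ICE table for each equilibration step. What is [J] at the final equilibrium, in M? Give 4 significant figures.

[J]_eq = 2.346 M

Q₀ = 1.2765e-07 vs Keq = 5.887 ⇒ Q<K, forward
Step 1:
                  L         A         X         J
  I           8.718     3.936   0.03368    0.1325
  C          -3.543    -3.543     3.543     1.771
  E           5.175     0.393     3.577     1.904
  solve Keq expr → x = 1.771; check Q = 5.887
Then remove 1.262 M of L.
Step 2:
                  L         A         X         J
  I           3.913     0.393     3.577     1.904
  C         0.09482   0.09482  -0.09482  -0.04741
  E           4.008    0.4879     3.482     1.857
  solve Keq expr → x = -0.04741; check Q = 5.887
Then change container volume by factor 0.8 (V_new/V_old).
Step 3:
                  L         A         X         J
  I            5.01    0.6098     4.352     2.321
  C        -0.04966  -0.04966   0.04966   0.02483
  E            4.96    0.5602     4.402     2.346
  solve Keq expr → x = 0.02483; check Q = 5.887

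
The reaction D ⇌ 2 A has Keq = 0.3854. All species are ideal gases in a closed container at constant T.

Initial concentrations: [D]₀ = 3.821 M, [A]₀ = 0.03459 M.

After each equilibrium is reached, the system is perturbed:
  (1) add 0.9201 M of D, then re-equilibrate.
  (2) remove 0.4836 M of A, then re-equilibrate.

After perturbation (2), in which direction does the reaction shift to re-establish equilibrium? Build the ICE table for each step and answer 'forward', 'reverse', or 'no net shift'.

Q₀ = 3.1313e-04 vs Keq = 0.3854 ⇒ Q<K, forward
Step 1:
                   D          A
  init         3.821    0.03459
  Δ          -0.5446      1.089
  eq           3.276      1.124
  solve Keq expr → x = 0.5446; check Q = 0.3854
Then add 0.9201 M of D.
Step 2:
                   D          A
  init         4.197      1.124
  Δ         -0.06878     0.1376
  eq           4.128      1.261
  solve Keq expr → x = 0.06878; check Q = 0.3854
Then remove 0.4836 M of A.
Step 3:
                   D          A
  init         4.128     0.7777
  Δ          -0.2244     0.4488
  eq           3.903      1.227
  solve Keq expr → x = 0.2244; check Q = 0.3854

Direction: forward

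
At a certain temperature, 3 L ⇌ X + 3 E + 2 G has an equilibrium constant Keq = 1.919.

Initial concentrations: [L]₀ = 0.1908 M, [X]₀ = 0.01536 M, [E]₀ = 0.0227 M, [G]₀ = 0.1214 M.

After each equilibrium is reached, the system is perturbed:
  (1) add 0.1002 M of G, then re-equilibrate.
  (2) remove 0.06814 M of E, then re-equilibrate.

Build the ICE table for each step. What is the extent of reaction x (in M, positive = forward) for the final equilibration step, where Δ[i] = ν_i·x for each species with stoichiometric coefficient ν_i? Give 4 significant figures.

Q₀ = 3.8122e-07 vs Keq = 1.919 ⇒ Q<K, forward
Step 1:
                    L           X           E           G
  init         0.1908     0.01536      0.0227      0.1214
  Δ           -0.1669     0.05563      0.1669      0.1113
  eq           0.0239     0.07099      0.1896      0.2327
  solve Keq expr → x = 0.05563; check Q = 1.919
Then add 0.1002 M of G.
Step 2:
                    L           X           E           G
  init         0.0239     0.07099      0.1896      0.3329
  Δ          0.005173   -0.001724   -0.005173   -0.003449
  eq          0.02907     0.06927      0.1844      0.3294
  solve Keq expr → x = -0.001724; check Q = 1.919
Then remove 0.06814 M of E.
Step 3:
                    L           X           E           G
  init        0.02907     0.06927      0.1163      0.3294
  Δ         -0.008835    0.002945    0.008835     0.00589
  eq          0.02024     0.07221      0.1251      0.3353
  solve Keq expr → x = 0.002945; check Q = 1.919

x = 0.002945 M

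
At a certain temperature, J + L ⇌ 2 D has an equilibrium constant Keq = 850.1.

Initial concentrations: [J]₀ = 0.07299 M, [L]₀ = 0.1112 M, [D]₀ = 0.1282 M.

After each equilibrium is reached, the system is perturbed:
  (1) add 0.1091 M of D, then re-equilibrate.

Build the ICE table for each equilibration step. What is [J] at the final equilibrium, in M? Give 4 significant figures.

[J]_eq = 0.003934 M

Q₀ = 2.025 vs Keq = 850.1 ⇒ Q<K, forward
Step 1:
                  J         L         D
  I         0.07299    0.1112    0.1282
  C        -0.07087  -0.07087    0.1417
  E        0.002125   0.04033    0.2699
  solve Keq expr → x = 0.07087; check Q = 850.1
Then add 0.1091 M of D.
Step 2:
                  J         L         D
  I        0.002125   0.04033     0.379
  C        0.001809  0.001809 -0.003618
  E        0.003934   0.04214    0.3754
  solve Keq expr → x = -0.001809; check Q = 850.1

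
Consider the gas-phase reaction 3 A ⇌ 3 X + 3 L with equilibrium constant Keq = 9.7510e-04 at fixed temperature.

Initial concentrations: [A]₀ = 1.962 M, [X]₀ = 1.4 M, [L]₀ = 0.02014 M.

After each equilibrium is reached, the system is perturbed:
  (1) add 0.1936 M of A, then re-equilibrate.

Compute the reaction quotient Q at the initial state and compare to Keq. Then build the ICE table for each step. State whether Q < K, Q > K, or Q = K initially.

Q₀ = 2.9680e-06 vs Keq = 9.7510e-04 ⇒ Q<K, forward
Step 1:
                   A          X          L
  Initial      1.962        1.4    0.02014
  Change     -0.1026     0.1026     0.1026
  Equil        1.859      1.503     0.1227
  solve Keq expr → x = 0.03419; check Q = 9.7510e-04
Then add 0.1936 M of A.
Step 2:
                   A          X          L
  Initial      2.053      1.503     0.1227
  Change    -0.01106    0.01106    0.01106
  Equil        2.042      1.514     0.1338
  solve Keq expr → x = 0.003687; check Q = 9.7510e-04

Q₀ = 2.9680e-06; Q < K (proceeds forward)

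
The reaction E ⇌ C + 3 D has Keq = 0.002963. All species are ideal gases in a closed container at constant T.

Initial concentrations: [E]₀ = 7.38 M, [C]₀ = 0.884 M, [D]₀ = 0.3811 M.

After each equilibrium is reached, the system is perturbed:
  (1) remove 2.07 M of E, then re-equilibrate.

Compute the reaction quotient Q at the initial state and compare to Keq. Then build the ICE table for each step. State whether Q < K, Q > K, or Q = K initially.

Q₀ = 0.00663 vs Keq = 0.002963 ⇒ Q>K, reverse
Step 1:
                  E         C         D
  init         7.38     0.884    0.3811
  Δ         0.02871  -0.02871  -0.08612
  eq          7.409    0.8553     0.295
  solve Keq expr → x = -0.02871; check Q = 0.002963
Then remove 2.07 M of E.
Step 2:
                  E         C         D
  init        5.339    0.8553     0.295
  Δ        0.009781 -0.009781  -0.02934
  eq          5.348    0.8455    0.2656
  solve Keq expr → x = -0.009781; check Q = 0.002963

Q₀ = 0.00663; Q > K (proceeds reverse)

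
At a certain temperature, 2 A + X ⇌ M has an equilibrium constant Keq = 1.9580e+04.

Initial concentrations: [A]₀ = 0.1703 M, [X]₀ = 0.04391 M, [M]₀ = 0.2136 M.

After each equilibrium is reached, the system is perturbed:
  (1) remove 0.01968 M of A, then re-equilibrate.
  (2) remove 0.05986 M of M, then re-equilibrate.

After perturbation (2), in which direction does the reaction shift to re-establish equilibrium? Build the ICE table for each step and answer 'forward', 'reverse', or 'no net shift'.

Direction: forward

Q₀ = 167.7 vs Keq = 1.9580e+04 ⇒ Q<K, forward
Step 1:
                  A         X         M
  I          0.1703   0.04391    0.2136
  C        -0.08429  -0.04214   0.04214
  E         0.08601  0.001766    0.2557
  solve Keq expr → x = 0.04214; check Q = 1.9580e+04
Then remove 0.01968 M of A.
Step 2:
                  A         X         M
  I         0.06633  0.001766    0.2557
  C        0.002036  0.001018 -0.001018
  E         0.06837  0.002783    0.2547
  solve Keq expr → x = -0.001018; check Q = 1.9580e+04
Then remove 0.05986 M of M.
Step 3:
                  A         X         M
  I         0.06837  0.002783    0.1949
  C       -0.001148 -5.7421e-04 5.7421e-04
  E         0.06722  0.002209    0.1954
  solve Keq expr → x = 5.7421e-04; check Q = 1.9580e+04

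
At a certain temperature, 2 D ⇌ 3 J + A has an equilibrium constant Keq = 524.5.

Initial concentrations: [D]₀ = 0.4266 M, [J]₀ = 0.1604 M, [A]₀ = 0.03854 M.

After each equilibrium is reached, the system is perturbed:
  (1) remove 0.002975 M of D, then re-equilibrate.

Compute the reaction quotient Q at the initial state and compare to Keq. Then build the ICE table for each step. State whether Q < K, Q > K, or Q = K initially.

Q₀ = 8.7394e-04 vs Keq = 524.5 ⇒ Q<K, forward
Step 1:
                    D           J           A
  init         0.4266      0.1604     0.03854
  Δ           -0.4118      0.6177      0.2059
  eq          0.01482      0.7781      0.2444
  solve Keq expr → x = 0.2059; check Q = 524.5
Then remove 0.002975 M of D.
Step 2:
                    D           J           A
  init        0.01184      0.7781      0.2444
  Δ          0.002812   -0.004219   -0.001406
  eq          0.01465      0.7739       0.243
  solve Keq expr → x = -0.001406; check Q = 524.5

Q₀ = 8.7394e-04; Q < K (proceeds forward)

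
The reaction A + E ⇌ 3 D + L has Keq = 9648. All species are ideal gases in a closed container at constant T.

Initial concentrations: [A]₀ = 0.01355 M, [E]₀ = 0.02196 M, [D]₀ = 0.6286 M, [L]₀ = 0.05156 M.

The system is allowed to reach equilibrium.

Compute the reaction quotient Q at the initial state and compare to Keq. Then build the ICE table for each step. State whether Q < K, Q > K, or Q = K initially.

Q₀ = 43.04; Q < K (proceeds forward)

Q₀ = 43.04 vs Keq = 9648 ⇒ Q<K, forward
Step 1:
                   A          E          D          L
  Initial    0.01355    0.02196     0.6286    0.05156
  Change    -0.01332   -0.01332    0.03995    0.01332
  Equil   2.3250e-04   0.008643     0.6686    0.06488
  solve Keq expr → x = 0.01332; check Q = 9648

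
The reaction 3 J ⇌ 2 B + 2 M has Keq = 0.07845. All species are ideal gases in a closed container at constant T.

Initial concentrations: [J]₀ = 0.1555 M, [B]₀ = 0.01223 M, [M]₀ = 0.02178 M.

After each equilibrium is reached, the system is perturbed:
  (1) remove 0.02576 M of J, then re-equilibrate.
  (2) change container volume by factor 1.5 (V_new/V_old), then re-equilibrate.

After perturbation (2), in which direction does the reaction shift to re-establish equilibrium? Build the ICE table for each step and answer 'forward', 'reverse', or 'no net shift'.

Q₀ = 1.8870e-05 vs Keq = 0.07845 ⇒ Q<K, forward
Step 1:
                    J           B           M
  init         0.1555     0.01223     0.02178
  Δ          -0.08423     0.05615     0.05615
  eq          0.07127     0.06838     0.07793
  solve Keq expr → x = 0.02808; check Q = 0.07845
Then remove 0.02576 M of J.
Step 2:
                    J           B           M
  init        0.04551     0.06838     0.07793
  Δ           0.01392   -0.009278   -0.009278
  eq          0.05943      0.0591     0.06865
  solve Keq expr → x = -0.004639; check Q = 0.07845
Then change container volume by factor 1.5 (V_new/V_old).
Step 3:
                    J           B           M
  init        0.03962      0.0394     0.04577
  Δ         -0.002892    0.001928    0.001928
  eq          0.03673     0.04133      0.0477
  solve Keq expr → x = 9.6403e-04; check Q = 0.07845

Direction: forward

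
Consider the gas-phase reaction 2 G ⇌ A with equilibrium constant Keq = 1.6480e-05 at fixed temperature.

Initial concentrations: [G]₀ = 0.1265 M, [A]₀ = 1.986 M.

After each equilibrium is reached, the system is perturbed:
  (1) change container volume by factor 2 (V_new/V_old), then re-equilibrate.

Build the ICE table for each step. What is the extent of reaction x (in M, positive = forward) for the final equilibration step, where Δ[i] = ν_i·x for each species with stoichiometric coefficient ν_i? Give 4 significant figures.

x = -6.9178e-05 M

Q₀ = 124.1 vs Keq = 1.6480e-05 ⇒ Q>K, reverse
Step 1:
                  G         A
  Initial    0.1265     1.986
  Change      3.971    -1.986
  Equil       4.098 2.7675e-04
  solve Keq expr → x = -1.986; check Q = 1.6480e-05
Then change container volume by factor 2 (V_new/V_old).
Step 2:
                  G         A
  Initial     2.049 1.3838e-04
  Change  1.3836e-04 -6.9178e-05
  Equil       2.049 6.9197e-05
  solve Keq expr → x = -6.9178e-05; check Q = 1.6480e-05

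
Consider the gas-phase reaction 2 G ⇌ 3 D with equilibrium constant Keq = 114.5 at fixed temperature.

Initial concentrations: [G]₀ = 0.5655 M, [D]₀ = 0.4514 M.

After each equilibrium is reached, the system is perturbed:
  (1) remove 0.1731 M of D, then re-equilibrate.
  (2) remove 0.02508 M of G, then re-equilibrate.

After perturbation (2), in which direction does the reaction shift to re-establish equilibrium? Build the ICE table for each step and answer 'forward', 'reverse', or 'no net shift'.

Direction: reverse

Q₀ = 0.2876 vs Keq = 114.5 ⇒ Q<K, forward
Step 1:
                  G         D
  Initial    0.5655    0.4514
  Change    -0.4531    0.6796
  Equil      0.1124     1.131
  solve Keq expr → x = 0.2265; check Q = 114.5
Then remove 0.1731 M of D.
Step 2:
                  G         D
  Initial    0.1124    0.9579
  Change   -0.02053    0.0308
  Equil     0.09188    0.9887
  solve Keq expr → x = 0.01027; check Q = 114.5
Then remove 0.02508 M of G.
Step 3:
                  G         D
  Initial    0.0668    0.9887
  Change    0.02077  -0.03116
  Equil     0.08757    0.9576
  solve Keq expr → x = -0.01039; check Q = 114.5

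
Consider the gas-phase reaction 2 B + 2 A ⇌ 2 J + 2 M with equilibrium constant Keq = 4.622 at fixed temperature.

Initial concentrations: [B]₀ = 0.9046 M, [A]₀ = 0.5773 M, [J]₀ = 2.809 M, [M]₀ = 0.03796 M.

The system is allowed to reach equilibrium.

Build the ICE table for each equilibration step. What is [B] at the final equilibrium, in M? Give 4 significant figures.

Q₀ = 0.04169 vs Keq = 4.622 ⇒ Q<K, forward
Step 1:
                  B         A         J         M
  init       0.9046    0.5773     2.809   0.03796
  Δ         -0.1742   -0.1742    0.1742    0.1742
  eq         0.7304    0.4031     2.983    0.2122
  solve Keq expr → x = 0.08711; check Q = 4.622

[B]_eq = 0.7304 M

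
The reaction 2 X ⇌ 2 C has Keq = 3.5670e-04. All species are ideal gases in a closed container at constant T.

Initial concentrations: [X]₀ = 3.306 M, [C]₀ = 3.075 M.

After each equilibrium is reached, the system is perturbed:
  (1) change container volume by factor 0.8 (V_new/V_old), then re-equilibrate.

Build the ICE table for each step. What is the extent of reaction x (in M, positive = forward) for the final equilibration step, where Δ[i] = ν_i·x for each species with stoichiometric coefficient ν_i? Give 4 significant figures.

Q₀ = 0.8651 vs Keq = 3.5670e-04 ⇒ Q>K, reverse
Step 1:
                  X         C
  init        3.306     3.075
  Δ           2.957    -2.957
  eq          6.263    0.1183
  solve Keq expr → x = -1.478; check Q = 3.5670e-04
Then change container volume by factor 0.8 (V_new/V_old).
Step 2:
                  X         C
  init        7.828    0.1479
  Δ               0         0
  eq          7.828    0.1479
  solve Keq expr → x = 0; check Q = 3.5670e-04

x = 0 M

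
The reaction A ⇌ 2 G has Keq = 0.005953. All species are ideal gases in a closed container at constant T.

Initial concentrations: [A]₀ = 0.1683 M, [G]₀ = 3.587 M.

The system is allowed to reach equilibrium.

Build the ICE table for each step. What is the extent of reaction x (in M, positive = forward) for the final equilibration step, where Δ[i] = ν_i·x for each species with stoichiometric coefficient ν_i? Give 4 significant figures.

x = -1.74 M

Q₀ = 76.45 vs Keq = 0.005953 ⇒ Q>K, reverse
Step 1:
                   A          G
  Initial     0.1683      3.587
  Change        1.74      -3.48
  Equil        1.909     0.1066
  solve Keq expr → x = -1.74; check Q = 0.005953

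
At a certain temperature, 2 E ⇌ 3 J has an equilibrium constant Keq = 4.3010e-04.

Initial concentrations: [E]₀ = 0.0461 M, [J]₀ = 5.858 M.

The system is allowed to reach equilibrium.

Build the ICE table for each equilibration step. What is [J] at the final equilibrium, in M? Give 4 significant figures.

[J]_eq = 0.1847 M

Q₀ = 9.4590e+04 vs Keq = 4.3010e-04 ⇒ Q>K, reverse
Step 1:
                   E          J
  Initial     0.0461      5.858
  Change       3.782     -5.673
  Equil        3.828     0.1847
  solve Keq expr → x = -1.891; check Q = 4.3010e-04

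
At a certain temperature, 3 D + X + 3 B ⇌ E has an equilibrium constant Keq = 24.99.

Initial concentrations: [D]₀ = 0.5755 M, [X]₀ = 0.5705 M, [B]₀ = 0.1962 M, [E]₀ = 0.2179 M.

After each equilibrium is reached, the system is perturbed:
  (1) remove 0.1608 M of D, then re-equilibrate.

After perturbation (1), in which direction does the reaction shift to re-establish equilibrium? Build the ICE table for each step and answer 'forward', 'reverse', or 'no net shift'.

Q₀ = 265.3 vs Keq = 24.99 ⇒ Q>K, reverse
Step 1:
                   D          X          B          E
  Initial     0.5755     0.5705     0.1962     0.2179
  Change      0.1257     0.0419     0.1257    -0.0419
  Equil       0.7012     0.6124     0.3219      0.176
  solve Keq expr → x = -0.0419; check Q = 24.99
Then remove 0.1608 M of D.
Step 2:
                   D          X          B          E
  Initial     0.5404     0.6124     0.3219      0.176
  Change     0.04725    0.01575    0.04725   -0.01575
  Equil       0.5877     0.6282     0.3692     0.1602
  solve Keq expr → x = -0.01575; check Q = 24.99

Direction: reverse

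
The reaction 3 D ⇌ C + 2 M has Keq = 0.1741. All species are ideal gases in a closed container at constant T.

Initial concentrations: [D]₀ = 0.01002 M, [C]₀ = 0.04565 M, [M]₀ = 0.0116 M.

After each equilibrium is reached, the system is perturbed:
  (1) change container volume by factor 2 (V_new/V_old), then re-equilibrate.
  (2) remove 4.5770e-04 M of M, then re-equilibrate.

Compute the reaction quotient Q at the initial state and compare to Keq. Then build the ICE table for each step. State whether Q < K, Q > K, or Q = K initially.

Q₀ = 6.106 vs Keq = 0.1741 ⇒ Q>K, reverse
Step 1:
                    D           C           M
  I           0.01002     0.04565      0.0116
  C          0.009271    -0.00309   -0.006181
  E           0.01929     0.04256    0.005419
  solve Keq expr → x = -0.00309; check Q = 0.1741
Then change container volume by factor 2 (V_new/V_old).
Step 2:
                    D           C           M
  I          0.009646     0.02128     0.00271
  C                 0           0           0
  E          0.009646     0.02128     0.00271
  solve Keq expr → x = 0; check Q = 0.1741
Then remove 4.5770e-04 M of M.
Step 3:
                    D           C           M
  I          0.009646     0.02128    0.002252
  C       -4.1486e-04  1.3829e-04  2.7658e-04
  E          0.009231     0.02142    0.002528
  solve Keq expr → x = 1.3829e-04; check Q = 0.1741

Q₀ = 6.106; Q > K (proceeds reverse)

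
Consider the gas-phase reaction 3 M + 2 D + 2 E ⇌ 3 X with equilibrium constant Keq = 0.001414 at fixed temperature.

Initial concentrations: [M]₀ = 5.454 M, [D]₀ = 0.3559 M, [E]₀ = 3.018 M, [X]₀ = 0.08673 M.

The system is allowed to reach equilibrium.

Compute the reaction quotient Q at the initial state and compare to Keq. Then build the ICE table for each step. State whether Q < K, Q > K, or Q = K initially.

Q₀ = 3.4855e-06; Q < K (proceeds forward)

Q₀ = 3.4855e-06 vs Keq = 0.001414 ⇒ Q<K, forward
Step 1:
                   M          D          E          X
  init         5.454     0.3559      3.018    0.08673
  Δ          -0.2746    -0.1831    -0.1831     0.2746
  eq           5.179     0.1728      2.835     0.3613
  solve Keq expr → x = 0.09153; check Q = 0.001414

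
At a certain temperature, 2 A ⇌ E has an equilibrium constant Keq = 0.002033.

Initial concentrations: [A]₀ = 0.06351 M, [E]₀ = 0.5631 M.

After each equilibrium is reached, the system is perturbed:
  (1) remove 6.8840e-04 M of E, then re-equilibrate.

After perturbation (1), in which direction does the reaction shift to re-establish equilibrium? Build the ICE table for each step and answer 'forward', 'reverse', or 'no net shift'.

Direction: forward

Q₀ = 139.6 vs Keq = 0.002033 ⇒ Q>K, reverse
Step 1:
                    A           E
  Initial     0.06351      0.5631
  Change         1.12     -0.5602
  Equil         1.184     0.00285
  solve Keq expr → x = -0.5602; check Q = 0.002033
Then remove 6.8840e-04 M of E.
Step 2:
                    A           E
  Initial       1.184    0.002162
  Change    -0.001364  6.8184e-04
  Equil         1.183    0.002843
  solve Keq expr → x = 6.8184e-04; check Q = 0.002033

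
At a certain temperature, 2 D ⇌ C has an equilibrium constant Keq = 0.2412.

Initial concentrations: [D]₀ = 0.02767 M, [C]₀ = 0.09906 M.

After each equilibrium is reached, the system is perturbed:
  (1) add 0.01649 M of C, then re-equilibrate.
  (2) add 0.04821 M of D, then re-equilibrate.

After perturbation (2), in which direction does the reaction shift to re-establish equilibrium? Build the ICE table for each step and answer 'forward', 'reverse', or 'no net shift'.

Q₀ = 129.4 vs Keq = 0.2412 ⇒ Q>K, reverse
Step 1:
                   D          C
  I          0.02767    0.09906
  C           0.1778   -0.08888
  E           0.2054    0.01018
  solve Keq expr → x = -0.08888; check Q = 0.2412
Then add 0.01649 M of C.
Step 2:
                   D          C
  I           0.2054    0.02667
  C          0.02723   -0.01361
  E           0.2327    0.01306
  solve Keq expr → x = -0.01361; check Q = 0.2412
Then add 0.04821 M of D.
Step 3:
                   D          C
  I           0.2809    0.01306
  C         -0.00943   0.004715
  E           0.2714    0.01777
  solve Keq expr → x = 0.004715; check Q = 0.2412

Direction: forward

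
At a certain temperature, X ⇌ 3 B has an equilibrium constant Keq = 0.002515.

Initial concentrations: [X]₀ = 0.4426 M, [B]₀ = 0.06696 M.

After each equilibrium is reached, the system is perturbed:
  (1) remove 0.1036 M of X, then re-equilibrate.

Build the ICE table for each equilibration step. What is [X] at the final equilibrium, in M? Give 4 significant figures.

[X]_eq = 0.33 M

Q₀ = 6.7832e-04 vs Keq = 0.002515 ⇒ Q<K, forward
Step 1:
                    X           B
  init         0.4426     0.06696
  Δ          -0.01191     0.03574
  eq           0.4307      0.1027
  solve Keq expr → x = 0.01191; check Q = 0.002515
Then remove 0.1036 M of X.
Step 2:
                    X           B
  init         0.3271      0.1027
  Δ          0.002908   -0.008724
  eq             0.33     0.09398
  solve Keq expr → x = -0.002908; check Q = 0.002515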